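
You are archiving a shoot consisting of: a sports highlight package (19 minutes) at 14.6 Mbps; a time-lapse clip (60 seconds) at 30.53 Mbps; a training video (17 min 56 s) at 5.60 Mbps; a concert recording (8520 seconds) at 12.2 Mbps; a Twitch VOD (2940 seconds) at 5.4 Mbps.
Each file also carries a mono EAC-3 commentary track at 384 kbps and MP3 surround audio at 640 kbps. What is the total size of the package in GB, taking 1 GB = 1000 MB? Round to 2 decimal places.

Audio total: 384 + 640 = 1024 kbps = 1.024 Mbps.
sports highlight package: 15.624 Mbps × 1140 s = 17811.4 Mb
time-lapse clip: 31.554 Mbps × 60 s = 1893.2 Mb
training video: 6.624 Mbps × 1076 s = 7127.4 Mb
concert recording: 13.224 Mbps × 8520 s = 112668.5 Mb
Twitch VOD: 6.424 Mbps × 2940 s = 18886.6 Mb
Total: 158387.1 Mb = 19798.4 MB.
= 19.80 GB.

19.80 GB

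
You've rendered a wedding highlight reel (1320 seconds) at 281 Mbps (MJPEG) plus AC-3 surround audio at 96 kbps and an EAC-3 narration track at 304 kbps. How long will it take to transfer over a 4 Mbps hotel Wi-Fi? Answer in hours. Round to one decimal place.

25.8 hours

Audio total: 96 + 304 = 400 kbps = 0.400 Mbps.
Total bitrate: 281.400 Mbps.
File: 281.400 Mbps × 1320 s = 371448.0 Mb.
At 4 Mbps: 371448.0 / 4 = 92862.0 s ≈ 25.8 hours.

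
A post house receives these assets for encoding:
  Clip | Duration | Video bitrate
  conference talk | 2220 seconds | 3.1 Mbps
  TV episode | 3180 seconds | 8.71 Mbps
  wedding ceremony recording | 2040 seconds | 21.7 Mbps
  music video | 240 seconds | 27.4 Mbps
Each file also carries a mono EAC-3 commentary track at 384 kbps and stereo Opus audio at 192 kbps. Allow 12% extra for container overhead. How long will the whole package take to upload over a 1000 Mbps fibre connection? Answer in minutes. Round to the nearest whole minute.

Audio total: 384 + 192 = 576 kbps = 0.576 Mbps.
conference talk: 3.676 Mbps × 2220 s × 1.12 = 9140.0 Mb
TV episode: 9.286 Mbps × 3180 s × 1.12 = 33073.0 Mb
wedding ceremony recording: 22.276 Mbps × 2040 s × 1.12 = 50896.2 Mb
music video: 27.976 Mbps × 240 s × 1.12 = 7519.9 Mb
Total: 100629.2 Mb = 12578.6 MB.
At 1000 Mbps: 100629.2 / 1000 = 101 s ≈ 1.68 minutes.

2 minutes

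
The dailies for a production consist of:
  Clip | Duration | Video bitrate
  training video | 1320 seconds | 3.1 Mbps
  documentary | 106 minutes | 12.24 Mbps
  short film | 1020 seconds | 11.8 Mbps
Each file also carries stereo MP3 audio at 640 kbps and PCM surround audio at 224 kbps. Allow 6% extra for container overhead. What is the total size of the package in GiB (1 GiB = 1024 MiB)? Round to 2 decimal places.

Audio total: 640 + 224 = 864 kbps = 0.864 Mbps.
training video: 3.964 Mbps × 1320 s × 1.06 = 5546.4 Mb
documentary: 13.104 Mbps × 6360 s × 1.06 = 88341.9 Mb
short film: 12.664 Mbps × 1020 s × 1.06 = 13692.3 Mb
Total: 107580.7 Mb = 13447.6 MB.
= 12.52 GiB.

12.52 GiB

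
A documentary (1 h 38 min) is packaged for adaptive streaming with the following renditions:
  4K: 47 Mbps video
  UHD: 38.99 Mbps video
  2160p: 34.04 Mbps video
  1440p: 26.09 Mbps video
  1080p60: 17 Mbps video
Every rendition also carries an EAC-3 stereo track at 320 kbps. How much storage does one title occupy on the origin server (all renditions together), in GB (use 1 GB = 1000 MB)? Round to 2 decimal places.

1 h 38 min = 98 min = 5880 s
Audio: 320 kbps = 0.320 Mbps.
Sum of rendition bitrates: (47+0.320) + (38.99+0.320) + (34.04+0.320) + (26.09+0.320) + (17+0.320) = 164.720 Mbps.
× 5880 s = 968,554 Mb = 121,069 MB = 121.1 GB.

121.07 GB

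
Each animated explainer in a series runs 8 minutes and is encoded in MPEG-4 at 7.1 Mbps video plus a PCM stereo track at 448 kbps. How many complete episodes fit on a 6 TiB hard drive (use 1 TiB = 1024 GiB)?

8 min = 480 s
Audio: 448 kbps = 0.448 Mbps.
Total bitrate: 7.548 Mbps.
Per item: 7.548 Mbps × 480 s = 3,623 Mb = 452.9 MB.
Capacity: 6 TiB = 52,776,558 Mb; 14566.93 items → 14566 complete.

14566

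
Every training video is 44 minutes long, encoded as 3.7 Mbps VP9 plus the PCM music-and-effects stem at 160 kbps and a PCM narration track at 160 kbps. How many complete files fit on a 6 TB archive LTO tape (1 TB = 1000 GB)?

44 min = 2640 s
Audio total: 160 + 160 = 320 kbps = 0.320 Mbps.
Total bitrate: 4.020 Mbps.
Per item: 4.020 Mbps × 2640 s = 10,613 Mb = 1,327 MB.
Capacity: 6 TB = 48,000,000 Mb; 4522.84 items → 4522 complete.

4522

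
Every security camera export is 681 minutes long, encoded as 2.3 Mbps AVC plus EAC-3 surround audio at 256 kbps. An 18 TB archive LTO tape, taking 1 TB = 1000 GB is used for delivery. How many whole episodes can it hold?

681 min = 40860 s
Audio: 256 kbps = 0.256 Mbps.
Total bitrate: 2.556 Mbps.
Per item: 2.556 Mbps × 40860 s = 104,438 Mb = 13,055 MB.
Capacity: 18 TB = 144,000,000 Mb; 1378.81 items → 1378 complete.

1378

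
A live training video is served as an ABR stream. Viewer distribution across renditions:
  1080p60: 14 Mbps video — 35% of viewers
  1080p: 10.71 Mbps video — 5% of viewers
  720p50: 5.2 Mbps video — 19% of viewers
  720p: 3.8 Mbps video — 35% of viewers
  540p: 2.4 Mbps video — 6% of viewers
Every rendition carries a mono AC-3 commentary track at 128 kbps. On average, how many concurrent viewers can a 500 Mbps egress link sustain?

Audio: 128 kbps = 0.128 Mbps.
Average per-viewer bitrate: 0.35×14.128 + 0.05×10.838 + 0.19×5.328 + 0.35×3.928 + 0.06×2.528 = 8.025 Mbps.
500 Mbps = 500.0 Mbps; 500.0 / 8.025 = 62.30 → 62.

62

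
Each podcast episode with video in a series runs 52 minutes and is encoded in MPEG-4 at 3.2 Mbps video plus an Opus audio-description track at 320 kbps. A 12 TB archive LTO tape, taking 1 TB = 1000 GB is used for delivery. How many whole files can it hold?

8741

52 min = 3120 s
Audio: 320 kbps = 0.320 Mbps.
Total bitrate: 3.520 Mbps.
Per item: 3.520 Mbps × 3120 s = 10,982 Mb = 1,373 MB.
Capacity: 12 TB = 96,000,000 Mb; 8741.26 items → 8741 complete.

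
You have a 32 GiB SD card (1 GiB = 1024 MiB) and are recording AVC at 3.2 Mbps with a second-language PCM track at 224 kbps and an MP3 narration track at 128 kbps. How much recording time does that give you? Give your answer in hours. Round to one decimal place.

21.5 hours

Audio total: 224 + 128 = 352 kbps = 0.352 Mbps.
Total bitrate: 3.2 + 0.352 = 3.552 Mbps.
Capacity: 32 GiB = 274,878 Mb.
Recording time: 274,878 / 3.552 = 77,387 s ≈ 21.5 hours.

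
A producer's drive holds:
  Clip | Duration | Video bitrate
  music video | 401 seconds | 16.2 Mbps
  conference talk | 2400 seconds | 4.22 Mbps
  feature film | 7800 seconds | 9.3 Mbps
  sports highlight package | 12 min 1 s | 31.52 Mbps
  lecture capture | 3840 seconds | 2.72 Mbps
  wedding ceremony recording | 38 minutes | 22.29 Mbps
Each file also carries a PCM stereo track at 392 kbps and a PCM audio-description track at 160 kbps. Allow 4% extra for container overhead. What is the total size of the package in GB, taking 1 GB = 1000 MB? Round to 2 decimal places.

23.76 GB

Audio total: 392 + 160 = 552 kbps = 0.552 Mbps.
music video: 16.752 Mbps × 401 s × 1.04 = 6986.3 Mb
conference talk: 4.772 Mbps × 2400 s × 1.04 = 11910.9 Mb
feature film: 9.852 Mbps × 7800 s × 1.04 = 79919.4 Mb
sports highlight package: 32.072 Mbps × 721 s × 1.04 = 24048.9 Mb
lecture capture: 3.272 Mbps × 3840 s × 1.04 = 13067.1 Mb
wedding ceremony recording: 22.842 Mbps × 2280 s × 1.04 = 54163.0 Mb
Total: 190095.5 Mb = 23761.9 MB.
= 23.76 GB.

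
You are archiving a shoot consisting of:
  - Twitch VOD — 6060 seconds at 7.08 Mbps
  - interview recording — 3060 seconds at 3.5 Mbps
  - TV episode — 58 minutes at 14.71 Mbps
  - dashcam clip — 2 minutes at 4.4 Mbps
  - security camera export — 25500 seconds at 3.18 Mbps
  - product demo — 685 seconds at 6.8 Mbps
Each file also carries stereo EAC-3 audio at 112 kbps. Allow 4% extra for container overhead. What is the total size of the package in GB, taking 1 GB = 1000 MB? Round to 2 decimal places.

Audio: 112 kbps = 0.112 Mbps.
Twitch VOD: 7.192 Mbps × 6060 s × 1.04 = 45326.9 Mb
interview recording: 3.612 Mbps × 3060 s × 1.04 = 11494.8 Mb
TV episode: 14.822 Mbps × 3480 s × 1.04 = 53643.8 Mb
dashcam clip: 4.512 Mbps × 120 s × 1.04 = 563.1 Mb
security camera export: 3.292 Mbps × 25500 s × 1.04 = 87303.8 Mb
product demo: 6.912 Mbps × 685 s × 1.04 = 4924.1 Mb
Total: 203256.5 Mb = 25407.1 MB.
= 25.41 GB.

25.41 GB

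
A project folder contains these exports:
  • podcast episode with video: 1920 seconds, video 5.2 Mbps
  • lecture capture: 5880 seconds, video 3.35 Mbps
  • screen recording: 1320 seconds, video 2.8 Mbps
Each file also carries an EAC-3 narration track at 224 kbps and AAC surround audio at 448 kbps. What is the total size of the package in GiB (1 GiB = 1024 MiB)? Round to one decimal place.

4.6 GiB

Audio total: 224 + 448 = 672 kbps = 0.672 Mbps.
podcast episode with video: 5.872 Mbps × 1920 s = 11274.2 Mb
lecture capture: 4.022 Mbps × 5880 s = 23649.4 Mb
screen recording: 3.472 Mbps × 1320 s = 4583.0 Mb
Total: 39506.6 Mb = 4938.3 MB.
= 4.599 GiB.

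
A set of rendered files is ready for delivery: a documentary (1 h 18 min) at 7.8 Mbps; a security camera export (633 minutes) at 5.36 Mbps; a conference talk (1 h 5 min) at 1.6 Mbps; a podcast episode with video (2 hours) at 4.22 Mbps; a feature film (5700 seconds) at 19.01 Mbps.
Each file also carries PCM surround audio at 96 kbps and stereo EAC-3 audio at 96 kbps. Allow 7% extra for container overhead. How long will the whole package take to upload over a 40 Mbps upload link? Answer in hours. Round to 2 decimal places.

Audio total: 96 + 96 = 192 kbps = 0.192 Mbps.
documentary: 7.992 Mbps × 4680 s × 1.07 = 40020.7 Mb
security camera export: 5.552 Mbps × 37980 s × 1.07 = 225625.5 Mb
conference talk: 1.792 Mbps × 3900 s × 1.07 = 7478.0 Mb
podcast episode with video: 4.412 Mbps × 7200 s × 1.07 = 33990.0 Mb
feature film: 19.202 Mbps × 5700 s × 1.07 = 117113.0 Mb
Total: 424227.3 Mb = 53028.4 MB.
At 40 Mbps: 424227.3 / 40 = 10606 s ≈ 2.95 hours.

2.95 hours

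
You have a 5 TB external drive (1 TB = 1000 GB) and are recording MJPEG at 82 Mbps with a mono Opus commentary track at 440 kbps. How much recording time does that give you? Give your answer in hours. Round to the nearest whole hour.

Audio: 440 kbps = 0.440 Mbps.
Total bitrate: 82 + 0.440 = 82.440 Mbps.
Capacity: 5 TB = 40,000,000 Mb.
Recording time: 40,000,000 / 82.440 = 485,201 s ≈ 135 hours.

135 hours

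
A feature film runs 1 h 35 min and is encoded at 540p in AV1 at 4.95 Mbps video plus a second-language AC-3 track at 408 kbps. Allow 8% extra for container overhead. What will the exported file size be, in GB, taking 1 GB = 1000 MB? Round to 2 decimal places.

4.12 GB

1 h 35 min = 95 min = 5700 s
Audio: 408 kbps = 0.408 Mbps.
Total bitrate: 4.95 + 0.408 = 5.358 Mbps.
Stream data: 5.358 Mbps × 5700 s = 30540.6 Mb.
With 8% container overhead: ×1.08.
32,984 Mb ÷ 8 = 4,123 MB → 4.123 GB.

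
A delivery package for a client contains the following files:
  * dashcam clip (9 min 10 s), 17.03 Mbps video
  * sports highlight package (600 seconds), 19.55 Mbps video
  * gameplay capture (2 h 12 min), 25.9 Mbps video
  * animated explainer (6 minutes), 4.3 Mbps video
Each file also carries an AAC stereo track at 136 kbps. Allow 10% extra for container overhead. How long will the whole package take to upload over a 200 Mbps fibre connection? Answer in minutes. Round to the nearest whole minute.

21 minutes

Audio: 136 kbps = 0.136 Mbps.
dashcam clip: 17.166 Mbps × 550 s × 1.10 = 10385.4 Mb
sports highlight package: 19.686 Mbps × 600 s × 1.10 = 12992.8 Mb
gameplay capture: 26.036 Mbps × 7920 s × 1.10 = 226825.6 Mb
animated explainer: 4.436 Mbps × 360 s × 1.10 = 1756.7 Mb
Total: 251960.5 Mb = 31495.1 MB.
At 200 Mbps: 251960.5 / 200 = 1260 s ≈ 21 minutes.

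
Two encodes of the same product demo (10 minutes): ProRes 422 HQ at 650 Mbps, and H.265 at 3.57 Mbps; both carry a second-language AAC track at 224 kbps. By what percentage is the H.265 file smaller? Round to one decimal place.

10 min = 600 s
Audio: 224 kbps = 0.224 Mbps.
ProRes 422 HQ: 650.224 Mbps × 600 s = 390134.4 Mb = 48.767 GB.
H.265: 3.794 Mbps × 600 s = 2276.4 Mb = 0.285 GB.
Reduction: (1 − 0.285/48.767) × 100 = 99.42%.

99.4%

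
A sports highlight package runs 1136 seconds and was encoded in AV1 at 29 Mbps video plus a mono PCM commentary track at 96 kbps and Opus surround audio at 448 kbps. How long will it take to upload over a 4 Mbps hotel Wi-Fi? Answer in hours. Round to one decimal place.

2.3 hours

Audio total: 96 + 448 = 544 kbps = 0.544 Mbps.
Total bitrate: 29.544 Mbps.
File: 29.544 Mbps × 1136 s = 33562.0 Mb.
At 4 Mbps: 33562.0 / 4 = 8390.5 s ≈ 2.33 hours.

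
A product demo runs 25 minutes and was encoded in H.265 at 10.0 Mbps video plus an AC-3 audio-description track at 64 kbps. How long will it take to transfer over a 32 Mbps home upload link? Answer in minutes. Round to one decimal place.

7.9 minutes

25 min = 1500 s
Audio: 64 kbps = 0.064 Mbps.
Total bitrate: 10.064 Mbps.
File: 10.064 Mbps × 1500 s = 15096.0 Mb.
At 32 Mbps: 15096.0 / 32 = 471.8 s ≈ 7.86 minutes.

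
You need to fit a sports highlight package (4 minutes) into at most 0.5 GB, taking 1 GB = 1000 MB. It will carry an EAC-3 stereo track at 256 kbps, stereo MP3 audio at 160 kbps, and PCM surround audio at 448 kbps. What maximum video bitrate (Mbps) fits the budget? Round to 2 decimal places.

15.80 Mbps

Budget: 0.5 GB = 4000.0 Mb.
4 min = 240 s
Total bitrate budget: 4000.0 Mb / 240 s = 16.667 Mbps.
Audio total: 256 + 160 + 448 = 864 kbps = 0.864 Mbps.
Video: 16.667 − 0.864 = 15.803 Mbps.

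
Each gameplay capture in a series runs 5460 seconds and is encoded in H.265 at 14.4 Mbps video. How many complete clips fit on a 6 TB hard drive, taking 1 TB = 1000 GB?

610

Per item: 14.400 Mbps × 5460 s = 78,624 Mb = 9,828 MB.
Capacity: 6 TB = 48,000,000 Mb; 610.50 items → 610 complete.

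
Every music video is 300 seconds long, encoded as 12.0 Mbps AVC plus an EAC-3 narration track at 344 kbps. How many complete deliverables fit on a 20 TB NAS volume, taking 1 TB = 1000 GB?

43205

Audio: 344 kbps = 0.344 Mbps.
Total bitrate: 12.344 Mbps.
Per item: 12.344 Mbps × 300 s = 3,703 Mb = 462.9 MB.
Capacity: 20 TB = 160,000,000 Mb; 43205.88 items → 43205 complete.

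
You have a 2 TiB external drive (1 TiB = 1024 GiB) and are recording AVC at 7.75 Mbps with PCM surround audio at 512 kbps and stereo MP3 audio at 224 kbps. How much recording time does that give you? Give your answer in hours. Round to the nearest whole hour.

576 hours

Audio total: 512 + 224 = 736 kbps = 0.736 Mbps.
Total bitrate: 7.75 + 0.736 = 8.486 Mbps.
Capacity: 2 TiB = 17,592,186 Mb.
Recording time: 17,592,186 / 8.486 = 2,073,083 s ≈ 576 hours.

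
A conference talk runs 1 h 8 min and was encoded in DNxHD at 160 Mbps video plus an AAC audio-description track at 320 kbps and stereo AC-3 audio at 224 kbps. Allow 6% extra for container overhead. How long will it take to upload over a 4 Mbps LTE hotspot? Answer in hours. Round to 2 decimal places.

48.22 hours

1 h 8 min = 68 min = 4080 s
Audio total: 320 + 224 = 544 kbps = 0.544 Mbps.
Total bitrate: 160.544 Mbps.
File: 160.544 Mbps × 4080 s = 655019.5 Mb.
With 6% container overhead: ×1.06. → 694320.7 Mb.
At 4 Mbps: 694320.7 / 4 = 173580.2 s ≈ 48.2 hours.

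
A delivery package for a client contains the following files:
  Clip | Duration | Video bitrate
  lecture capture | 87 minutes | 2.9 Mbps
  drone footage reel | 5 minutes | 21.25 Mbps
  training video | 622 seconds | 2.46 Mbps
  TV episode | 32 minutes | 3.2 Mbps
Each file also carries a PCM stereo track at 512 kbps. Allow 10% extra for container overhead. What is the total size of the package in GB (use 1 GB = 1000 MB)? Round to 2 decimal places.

4.58 GB

Audio: 512 kbps = 0.512 Mbps.
lecture capture: 3.412 Mbps × 5220 s × 1.10 = 19591.7 Mb
drone footage reel: 21.762 Mbps × 300 s × 1.10 = 7181.5 Mb
training video: 2.972 Mbps × 622 s × 1.10 = 2033.4 Mb
TV episode: 3.712 Mbps × 1920 s × 1.10 = 7839.7 Mb
Total: 36646.4 Mb = 4580.8 MB.
= 4.581 GB.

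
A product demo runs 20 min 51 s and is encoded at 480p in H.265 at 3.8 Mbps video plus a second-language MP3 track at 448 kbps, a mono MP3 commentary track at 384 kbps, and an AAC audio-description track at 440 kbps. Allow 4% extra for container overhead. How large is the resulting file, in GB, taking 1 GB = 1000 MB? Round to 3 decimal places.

0.825 GB

20 min 51 s = 1251 s
Audio total: 448 + 384 + 440 = 1272 kbps = 1.272 Mbps.
Total bitrate: 3.8 + 1.272 = 5.072 Mbps.
Stream data: 5.072 Mbps × 1251 s = 6345.1 Mb.
With 4% container overhead: ×1.04.
6,599 Mb ÷ 8 = 824.9 MB → 0.8249 GB.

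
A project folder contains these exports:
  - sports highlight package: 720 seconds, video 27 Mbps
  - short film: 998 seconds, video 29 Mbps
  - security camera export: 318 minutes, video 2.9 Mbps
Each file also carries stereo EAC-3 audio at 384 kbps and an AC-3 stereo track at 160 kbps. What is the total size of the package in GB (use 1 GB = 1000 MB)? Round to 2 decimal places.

14.38 GB

Audio total: 384 + 160 = 544 kbps = 0.544 Mbps.
sports highlight package: 27.544 Mbps × 720 s = 19831.7 Mb
short film: 29.544 Mbps × 998 s = 29484.9 Mb
security camera export: 3.444 Mbps × 19080 s = 65711.5 Mb
Total: 115028.1 Mb = 14378.5 MB.
= 14.38 GB.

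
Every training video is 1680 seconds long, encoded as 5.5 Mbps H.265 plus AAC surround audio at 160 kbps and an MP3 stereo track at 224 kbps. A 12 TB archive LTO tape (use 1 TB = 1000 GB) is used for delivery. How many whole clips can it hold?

Audio total: 160 + 224 = 384 kbps = 0.384 Mbps.
Total bitrate: 5.884 Mbps.
Per item: 5.884 Mbps × 1680 s = 9,885 Mb = 1,236 MB.
Capacity: 12 TB = 96,000,000 Mb; 9711.57 items → 9711 complete.

9711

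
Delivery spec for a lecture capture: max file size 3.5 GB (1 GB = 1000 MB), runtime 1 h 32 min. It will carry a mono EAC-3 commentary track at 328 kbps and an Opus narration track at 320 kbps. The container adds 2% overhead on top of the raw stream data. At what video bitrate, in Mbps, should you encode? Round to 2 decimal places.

4.33 Mbps

Budget: 3.5 GB = 28000.0 Mb.
Stream payload after overhead: 28000.0 / 1.02 = 27451.0 Mb.
1 h 32 min = 92 min = 5520 s
Total bitrate budget: 27451.0 Mb / 5520 s = 4.973 Mbps.
Audio total: 328 + 320 = 648 kbps = 0.648 Mbps.
Video: 4.973 − 0.648 = 4.325 Mbps.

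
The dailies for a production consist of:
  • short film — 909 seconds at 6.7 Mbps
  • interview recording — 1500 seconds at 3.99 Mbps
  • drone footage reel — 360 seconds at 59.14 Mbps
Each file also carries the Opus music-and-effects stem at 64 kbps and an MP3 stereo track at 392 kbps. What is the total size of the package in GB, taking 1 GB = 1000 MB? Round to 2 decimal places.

4.33 GB

Audio total: 64 + 392 = 456 kbps = 0.456 Mbps.
short film: 7.156 Mbps × 909 s = 6504.8 Mb
interview recording: 4.446 Mbps × 1500 s = 6669.0 Mb
drone footage reel: 59.596 Mbps × 360 s = 21454.6 Mb
Total: 34628.4 Mb = 4328.5 MB.
= 4.329 GB.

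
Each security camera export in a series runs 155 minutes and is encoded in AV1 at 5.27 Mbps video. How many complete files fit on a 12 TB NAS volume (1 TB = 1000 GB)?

1958

155 min = 9300 s
Per item: 5.270 Mbps × 9300 s = 49,011 Mb = 6,126 MB.
Capacity: 12 TB = 96,000,000 Mb; 1958.74 items → 1958 complete.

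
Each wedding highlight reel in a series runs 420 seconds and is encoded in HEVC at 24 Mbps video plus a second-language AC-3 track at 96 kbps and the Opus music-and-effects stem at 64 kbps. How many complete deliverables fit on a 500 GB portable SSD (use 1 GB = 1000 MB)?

Audio total: 96 + 64 = 160 kbps = 0.160 Mbps.
Total bitrate: 24.160 Mbps.
Per item: 24.160 Mbps × 420 s = 10,147 Mb = 1,268 MB.
Capacity: 500 GB = 4,000,000 Mb; 394.20 items → 394 complete.

394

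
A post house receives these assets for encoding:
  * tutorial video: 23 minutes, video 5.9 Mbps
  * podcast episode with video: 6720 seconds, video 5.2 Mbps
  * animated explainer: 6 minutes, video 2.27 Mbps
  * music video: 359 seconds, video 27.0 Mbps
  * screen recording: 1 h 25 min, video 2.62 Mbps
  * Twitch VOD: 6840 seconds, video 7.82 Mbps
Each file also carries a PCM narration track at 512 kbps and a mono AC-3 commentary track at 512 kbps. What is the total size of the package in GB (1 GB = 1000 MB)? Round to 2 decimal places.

17.71 GB

Audio total: 512 + 512 = 1024 kbps = 1.024 Mbps.
tutorial video: 6.924 Mbps × 1380 s = 9555.1 Mb
podcast episode with video: 6.224 Mbps × 6720 s = 41825.3 Mb
animated explainer: 3.294 Mbps × 360 s = 1185.8 Mb
music video: 28.024 Mbps × 359 s = 10060.6 Mb
screen recording: 3.644 Mbps × 5100 s = 18584.4 Mb
Twitch VOD: 8.844 Mbps × 6840 s = 60493.0 Mb
Total: 141704.2 Mb = 17713.0 MB.
= 17.71 GB.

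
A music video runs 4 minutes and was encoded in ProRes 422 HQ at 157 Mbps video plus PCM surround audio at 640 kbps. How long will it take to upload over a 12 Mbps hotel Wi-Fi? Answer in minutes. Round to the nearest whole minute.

53 minutes

4 min = 240 s
Audio: 640 kbps = 0.640 Mbps.
Total bitrate: 157.640 Mbps.
File: 157.640 Mbps × 240 s = 37833.6 Mb.
At 12 Mbps: 37833.6 / 12 = 3152.8 s ≈ 52.5 minutes.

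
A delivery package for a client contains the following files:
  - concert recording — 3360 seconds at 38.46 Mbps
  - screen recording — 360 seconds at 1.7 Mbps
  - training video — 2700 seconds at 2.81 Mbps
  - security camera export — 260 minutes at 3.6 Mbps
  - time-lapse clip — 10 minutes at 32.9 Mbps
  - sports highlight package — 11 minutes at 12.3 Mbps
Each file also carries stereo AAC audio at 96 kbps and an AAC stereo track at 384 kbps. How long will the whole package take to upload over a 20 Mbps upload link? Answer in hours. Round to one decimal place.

3.2 hours

Audio total: 96 + 384 = 480 kbps = 0.480 Mbps.
concert recording: 38.940 Mbps × 3360 s = 130838.4 Mb
screen recording: 2.180 Mbps × 360 s = 784.8 Mb
training video: 3.290 Mbps × 2700 s = 8883.0 Mb
security camera export: 4.080 Mbps × 15600 s = 63648.0 Mb
time-lapse clip: 33.380 Mbps × 600 s = 20028.0 Mb
sports highlight package: 12.780 Mbps × 660 s = 8434.8 Mb
Total: 232617.0 Mb = 29077.1 MB.
At 20 Mbps: 232617.0 / 20 = 11631 s ≈ 3.23 hours.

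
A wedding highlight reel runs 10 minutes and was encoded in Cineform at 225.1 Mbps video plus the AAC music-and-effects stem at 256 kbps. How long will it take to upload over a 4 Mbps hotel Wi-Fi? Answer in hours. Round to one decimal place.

10 min = 600 s
Audio: 256 kbps = 0.256 Mbps.
Total bitrate: 225.356 Mbps.
File: 225.356 Mbps × 600 s = 135213.6 Mb.
At 4 Mbps: 135213.6 / 4 = 33803.4 s ≈ 9.39 hours.

9.4 hours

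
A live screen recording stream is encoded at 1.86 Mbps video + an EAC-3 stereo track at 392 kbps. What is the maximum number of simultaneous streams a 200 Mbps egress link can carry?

88

Audio: 392 kbps = 0.392 Mbps.
Per-viewer media rate: 2.252 Mbps.
200 Mbps = 200.0 Mbps; 200.0 / 2.252 = 88.81 → 88 viewers.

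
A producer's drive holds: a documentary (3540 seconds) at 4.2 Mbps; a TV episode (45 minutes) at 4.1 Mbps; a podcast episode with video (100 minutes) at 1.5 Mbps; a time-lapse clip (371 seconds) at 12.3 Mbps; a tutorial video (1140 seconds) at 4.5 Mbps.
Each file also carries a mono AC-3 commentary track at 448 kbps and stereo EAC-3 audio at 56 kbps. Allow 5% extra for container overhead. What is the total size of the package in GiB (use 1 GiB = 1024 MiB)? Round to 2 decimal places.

6.30 GiB

Audio total: 448 + 56 = 504 kbps = 0.504 Mbps.
documentary: 4.704 Mbps × 3540 s × 1.05 = 17484.8 Mb
TV episode: 4.604 Mbps × 2700 s × 1.05 = 13052.3 Mb
podcast episode with video: 2.004 Mbps × 6000 s × 1.05 = 12625.2 Mb
time-lapse clip: 12.804 Mbps × 371 s × 1.05 = 4987.8 Mb
tutorial video: 5.004 Mbps × 1140 s × 1.05 = 5989.8 Mb
Total: 54139.9 Mb = 6767.5 MB.
= 6.303 GiB.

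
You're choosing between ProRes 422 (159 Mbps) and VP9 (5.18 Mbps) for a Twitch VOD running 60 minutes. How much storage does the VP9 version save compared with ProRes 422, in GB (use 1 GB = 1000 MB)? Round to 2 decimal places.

69.22 GB

60 min = 3600 s
ProRes 422: 159.000 Mbps × 3600 s = 572400.0 Mb = 71.550 GB.
VP9: 5.180 Mbps × 3600 s = 18648.0 Mb = 2.331 GB.
Saving: 71.550 − 2.331 = 69.219 GB.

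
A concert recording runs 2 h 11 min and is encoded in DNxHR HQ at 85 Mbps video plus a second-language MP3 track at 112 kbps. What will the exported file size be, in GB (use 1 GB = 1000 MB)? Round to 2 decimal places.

83.62 GB

2 h 11 min = 131 min = 7860 s
Audio: 112 kbps = 0.112 Mbps.
Total bitrate: 85 + 0.112 = 85.112 Mbps.
Stream data: 85.112 Mbps × 7860 s = 668980.3 Mb.
668,980 Mb ÷ 8 = 83,623 MB → 83.62 GB.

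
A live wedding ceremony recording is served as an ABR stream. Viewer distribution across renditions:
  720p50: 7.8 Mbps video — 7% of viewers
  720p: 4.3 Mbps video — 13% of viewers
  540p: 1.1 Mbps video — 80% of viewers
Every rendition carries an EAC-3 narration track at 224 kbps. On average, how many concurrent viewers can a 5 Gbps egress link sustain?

Audio: 224 kbps = 0.224 Mbps.
Average per-viewer bitrate: 0.07×8.024 + 0.13×4.524 + 0.80×1.324 = 2.209 Mbps.
5 Gbps = 5,000 Mbps; 5,000 / 2.209 = 2263.47 → 2263.

2263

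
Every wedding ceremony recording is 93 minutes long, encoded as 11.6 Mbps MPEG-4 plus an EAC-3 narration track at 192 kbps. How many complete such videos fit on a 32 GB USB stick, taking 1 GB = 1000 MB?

93 min = 5580 s
Audio: 192 kbps = 0.192 Mbps.
Total bitrate: 11.792 Mbps.
Per item: 11.792 Mbps × 5580 s = 65,799 Mb = 8,225 MB.
Capacity: 32 GB = 256,000 Mb; 3.89 items → 3 complete.

3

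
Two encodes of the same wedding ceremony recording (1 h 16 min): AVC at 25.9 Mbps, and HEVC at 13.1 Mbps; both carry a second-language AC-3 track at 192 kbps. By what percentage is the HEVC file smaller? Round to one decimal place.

1 h 16 min = 76 min = 4560 s
Audio: 192 kbps = 0.192 Mbps.
AVC: 26.092 Mbps × 4560 s = 118979.5 Mb = 14.872 GB.
HEVC: 13.292 Mbps × 4560 s = 60611.5 Mb = 7.576 GB.
Reduction: (1 − 7.576/14.872) × 100 = 49.06%.

49.1%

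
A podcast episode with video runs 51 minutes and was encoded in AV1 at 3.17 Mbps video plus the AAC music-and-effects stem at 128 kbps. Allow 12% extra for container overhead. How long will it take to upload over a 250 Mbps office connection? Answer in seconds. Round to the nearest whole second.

51 min = 3060 s
Audio: 128 kbps = 0.128 Mbps.
Total bitrate: 3.298 Mbps.
File: 3.298 Mbps × 3060 s = 10091.9 Mb.
With 12% container overhead: ×1.12. → 11302.9 Mb.
At 250 Mbps: 11302.9 / 250 = 45.2 s ≈ 45.2 seconds.

45 seconds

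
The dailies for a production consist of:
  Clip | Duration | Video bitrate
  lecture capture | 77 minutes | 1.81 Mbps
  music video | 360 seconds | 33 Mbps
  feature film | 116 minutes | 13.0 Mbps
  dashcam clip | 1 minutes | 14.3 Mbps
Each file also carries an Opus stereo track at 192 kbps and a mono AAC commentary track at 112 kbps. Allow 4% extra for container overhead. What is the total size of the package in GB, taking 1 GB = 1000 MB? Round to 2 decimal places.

14.98 GB

Audio total: 192 + 112 = 304 kbps = 0.304 Mbps.
lecture capture: 2.114 Mbps × 4620 s × 1.04 = 10157.3 Mb
music video: 33.304 Mbps × 360 s × 1.04 = 12469.0 Mb
feature film: 13.304 Mbps × 6960 s × 1.04 = 96299.7 Mb
dashcam clip: 14.604 Mbps × 60 s × 1.04 = 911.3 Mb
Total: 119837.3 Mb = 14979.7 MB.
= 14.98 GB.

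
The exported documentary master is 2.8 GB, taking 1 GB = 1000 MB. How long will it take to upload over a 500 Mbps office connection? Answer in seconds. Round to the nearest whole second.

File: 2.8 GB = 22400.0 Mb.
At 500 Mbps: 22400.0 / 500 = 44.8 s ≈ 44.8 seconds.

45 seconds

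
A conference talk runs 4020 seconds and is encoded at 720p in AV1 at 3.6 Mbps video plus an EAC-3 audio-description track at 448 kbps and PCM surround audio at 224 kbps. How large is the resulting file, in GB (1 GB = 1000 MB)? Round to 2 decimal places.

Audio total: 448 + 224 = 672 kbps = 0.672 Mbps.
Total bitrate: 3.6 + 0.672 = 4.272 Mbps.
Stream data: 4.272 Mbps × 4020 s = 17173.4 Mb.
17,173 Mb ÷ 8 = 2,147 MB → 2.147 GB.

2.15 GB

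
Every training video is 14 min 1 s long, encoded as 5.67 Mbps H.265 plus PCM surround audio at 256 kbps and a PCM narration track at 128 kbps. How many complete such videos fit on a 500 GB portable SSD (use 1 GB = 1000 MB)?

785

14 min 1 s = 841 s
Audio total: 256 + 128 = 384 kbps = 0.384 Mbps.
Total bitrate: 6.054 Mbps.
Per item: 6.054 Mbps × 841 s = 5,091 Mb = 636.4 MB.
Capacity: 500 GB = 4,000,000 Mb; 785.64 items → 785 complete.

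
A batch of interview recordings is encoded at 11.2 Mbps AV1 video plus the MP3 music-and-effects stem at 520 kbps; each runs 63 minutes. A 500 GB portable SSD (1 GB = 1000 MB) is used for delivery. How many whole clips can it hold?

90

63 min = 3780 s
Audio: 520 kbps = 0.520 Mbps.
Total bitrate: 11.720 Mbps.
Per item: 11.720 Mbps × 3780 s = 44,302 Mb = 5,538 MB.
Capacity: 500 GB = 4,000,000 Mb; 90.29 items → 90 complete.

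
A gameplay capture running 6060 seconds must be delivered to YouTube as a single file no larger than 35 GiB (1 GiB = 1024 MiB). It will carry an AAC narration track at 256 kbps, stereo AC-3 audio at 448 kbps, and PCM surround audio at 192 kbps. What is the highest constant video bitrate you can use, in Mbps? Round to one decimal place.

48.7 Mbps

Budget: 35 GiB = 300647.7 Mb.
Total bitrate budget: 300647.7 Mb / 6060 s = 49.612 Mbps.
Audio total: 256 + 448 + 192 = 896 kbps = 0.896 Mbps.
Video: 49.612 − 0.896 = 48.716 Mbps.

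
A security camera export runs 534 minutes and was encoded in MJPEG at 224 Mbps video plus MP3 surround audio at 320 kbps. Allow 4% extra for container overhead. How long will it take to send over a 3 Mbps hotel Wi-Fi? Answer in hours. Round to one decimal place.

692.1 hours

534 min = 32040 s
Audio: 320 kbps = 0.320 Mbps.
Total bitrate: 224.320 Mbps.
File: 224.320 Mbps × 32040 s = 7187212.8 Mb.
With 4% container overhead: ×1.04. → 7474701.3 Mb.
At 3 Mbps: 7474701.3 / 3 = 2491567.1 s ≈ 692 hours.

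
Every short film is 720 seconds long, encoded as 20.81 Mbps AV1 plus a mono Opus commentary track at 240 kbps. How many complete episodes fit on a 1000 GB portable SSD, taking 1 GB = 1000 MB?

527

Audio: 240 kbps = 0.240 Mbps.
Total bitrate: 21.050 Mbps.
Per item: 21.050 Mbps × 720 s = 15,156 Mb = 1,894 MB.
Capacity: 1000 GB = 8,000,000 Mb; 527.84 items → 527 complete.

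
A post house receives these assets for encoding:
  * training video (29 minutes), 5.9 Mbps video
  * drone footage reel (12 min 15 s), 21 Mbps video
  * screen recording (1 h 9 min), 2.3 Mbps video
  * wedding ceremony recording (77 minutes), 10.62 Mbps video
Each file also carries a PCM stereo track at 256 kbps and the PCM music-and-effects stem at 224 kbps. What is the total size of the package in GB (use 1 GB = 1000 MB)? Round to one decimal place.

Audio total: 256 + 224 = 480 kbps = 0.480 Mbps.
training video: 6.380 Mbps × 1740 s = 11101.2 Mb
drone footage reel: 21.480 Mbps × 735 s = 15787.8 Mb
screen recording: 2.780 Mbps × 4140 s = 11509.2 Mb
wedding ceremony recording: 11.100 Mbps × 4620 s = 51282.0 Mb
Total: 89680.2 Mb = 11210.0 MB.
= 11.21 GB.

11.2 GB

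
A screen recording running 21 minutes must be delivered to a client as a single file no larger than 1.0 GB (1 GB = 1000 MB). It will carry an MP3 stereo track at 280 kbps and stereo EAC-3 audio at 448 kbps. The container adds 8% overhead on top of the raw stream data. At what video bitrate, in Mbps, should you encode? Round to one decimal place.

Budget: 1.0 GB = 8000.0 Mb.
Stream payload after overhead: 8000.0 / 1.08 = 7407.4 Mb.
21 min = 1260 s
Total bitrate budget: 7407.4 Mb / 1260 s = 5.879 Mbps.
Audio total: 280 + 448 = 728 kbps = 0.728 Mbps.
Video: 5.879 − 0.728 = 5.151 Mbps.

5.2 Mbps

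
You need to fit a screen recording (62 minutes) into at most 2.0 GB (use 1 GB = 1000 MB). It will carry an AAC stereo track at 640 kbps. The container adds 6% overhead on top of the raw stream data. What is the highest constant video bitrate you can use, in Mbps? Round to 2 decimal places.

Budget: 2.0 GB = 16000.0 Mb.
Stream payload after overhead: 16000.0 / 1.06 = 15094.3 Mb.
62 min = 3720 s
Total bitrate budget: 15094.3 Mb / 3720 s = 4.058 Mbps.
Audio: 640 kbps = 0.640 Mbps.
Video: 4.058 − 0.640 = 3.418 Mbps.

3.42 Mbps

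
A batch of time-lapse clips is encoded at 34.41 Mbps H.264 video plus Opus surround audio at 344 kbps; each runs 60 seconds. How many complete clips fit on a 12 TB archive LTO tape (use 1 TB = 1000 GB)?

46037

Audio: 344 kbps = 0.344 Mbps.
Total bitrate: 34.754 Mbps.
Per item: 34.754 Mbps × 60 s = 2,085 Mb = 260.7 MB.
Capacity: 12 TB = 96,000,000 Mb; 46037.87 items → 46037 complete.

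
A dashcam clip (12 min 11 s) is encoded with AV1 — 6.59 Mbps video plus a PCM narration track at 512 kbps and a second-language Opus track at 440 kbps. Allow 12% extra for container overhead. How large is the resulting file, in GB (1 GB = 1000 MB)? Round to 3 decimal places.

12 min 11 s = 731 s
Audio total: 512 + 440 = 952 kbps = 0.952 Mbps.
Total bitrate: 6.59 + 0.952 = 7.542 Mbps.
Stream data: 7.542 Mbps × 731 s = 5513.2 Mb.
With 12% container overhead: ×1.12.
6,175 Mb ÷ 8 = 771.8 MB → 0.7718 GB.

0.772 GB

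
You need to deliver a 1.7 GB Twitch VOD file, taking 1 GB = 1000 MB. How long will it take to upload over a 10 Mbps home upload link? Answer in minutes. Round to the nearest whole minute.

File: 1.7 GB = 13600.0 Mb.
At 10 Mbps: 13600.0 / 10 = 1360.0 s ≈ 22.7 minutes.

23 minutes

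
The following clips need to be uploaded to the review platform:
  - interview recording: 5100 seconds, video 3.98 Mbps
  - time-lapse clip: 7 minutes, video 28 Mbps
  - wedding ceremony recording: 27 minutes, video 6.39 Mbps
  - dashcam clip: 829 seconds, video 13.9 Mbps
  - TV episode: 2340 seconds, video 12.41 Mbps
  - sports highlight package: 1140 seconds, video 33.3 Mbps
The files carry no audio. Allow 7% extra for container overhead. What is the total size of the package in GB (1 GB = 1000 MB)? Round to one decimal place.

16.2 GB

interview recording: 3.980 Mbps × 5100 s × 1.07 = 21718.9 Mb
time-lapse clip: 28.000 Mbps × 420 s × 1.07 = 12583.2 Mb
wedding ceremony recording: 6.390 Mbps × 1620 s × 1.07 = 11076.4 Mb
dashcam clip: 13.900 Mbps × 829 s × 1.07 = 12329.7 Mb
TV episode: 12.410 Mbps × 2340 s × 1.07 = 31072.2 Mb
sports highlight package: 33.300 Mbps × 1140 s × 1.07 = 40619.3 Mb
Total: 129399.7 Mb = 16175.0 MB.
= 16.17 GB.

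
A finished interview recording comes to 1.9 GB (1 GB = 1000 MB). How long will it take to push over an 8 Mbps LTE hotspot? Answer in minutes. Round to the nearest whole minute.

32 minutes

File: 1.9 GB = 15200.0 Mb.
At 8 Mbps: 15200.0 / 8 = 1900.0 s ≈ 31.7 minutes.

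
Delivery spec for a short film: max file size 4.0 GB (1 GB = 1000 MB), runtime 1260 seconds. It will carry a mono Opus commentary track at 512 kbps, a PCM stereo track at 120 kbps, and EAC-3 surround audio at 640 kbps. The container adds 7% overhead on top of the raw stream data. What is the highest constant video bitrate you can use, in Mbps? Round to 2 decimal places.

22.46 Mbps

Budget: 4.0 GB = 32000.0 Mb.
Stream payload after overhead: 32000.0 / 1.07 = 29906.5 Mb.
Total bitrate budget: 29906.5 Mb / 1260 s = 23.735 Mbps.
Audio total: 512 + 120 + 640 = 1272 kbps = 1.272 Mbps.
Video: 23.735 − 1.272 = 22.463 Mbps.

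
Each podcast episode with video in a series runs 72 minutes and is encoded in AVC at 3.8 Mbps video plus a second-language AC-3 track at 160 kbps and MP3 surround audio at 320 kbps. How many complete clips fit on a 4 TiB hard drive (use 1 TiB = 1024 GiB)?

1902

72 min = 4320 s
Audio total: 160 + 320 = 480 kbps = 0.480 Mbps.
Total bitrate: 4.280 Mbps.
Per item: 4.280 Mbps × 4320 s = 18,490 Mb = 2,311 MB.
Capacity: 4 TiB = 35,184,372 Mb; 1902.93 items → 1902 complete.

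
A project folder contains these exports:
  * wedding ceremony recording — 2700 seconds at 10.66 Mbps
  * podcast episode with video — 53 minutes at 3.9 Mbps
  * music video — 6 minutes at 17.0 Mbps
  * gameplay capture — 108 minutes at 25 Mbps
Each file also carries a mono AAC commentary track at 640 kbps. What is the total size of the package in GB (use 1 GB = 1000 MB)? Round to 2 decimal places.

Audio: 640 kbps = 0.640 Mbps.
wedding ceremony recording: 11.300 Mbps × 2700 s = 30510.0 Mb
podcast episode with video: 4.540 Mbps × 3180 s = 14437.2 Mb
music video: 17.640 Mbps × 360 s = 6350.4 Mb
gameplay capture: 25.640 Mbps × 6480 s = 166147.2 Mb
Total: 217444.8 Mb = 27180.6 MB.
= 27.18 GB.

27.18 GB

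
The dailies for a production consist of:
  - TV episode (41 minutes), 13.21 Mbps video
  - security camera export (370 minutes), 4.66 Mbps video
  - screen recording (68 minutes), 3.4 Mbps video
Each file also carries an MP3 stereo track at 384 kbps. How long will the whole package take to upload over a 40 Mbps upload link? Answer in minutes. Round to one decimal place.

Audio: 384 kbps = 0.384 Mbps.
TV episode: 13.594 Mbps × 2460 s = 33441.2 Mb
security camera export: 5.044 Mbps × 22200 s = 111976.8 Mb
screen recording: 3.784 Mbps × 4080 s = 15438.7 Mb
Total: 160856.8 Mb = 20107.1 MB.
At 40 Mbps: 160856.8 / 40 = 4021 s ≈ 67 minutes.

67.0 minutes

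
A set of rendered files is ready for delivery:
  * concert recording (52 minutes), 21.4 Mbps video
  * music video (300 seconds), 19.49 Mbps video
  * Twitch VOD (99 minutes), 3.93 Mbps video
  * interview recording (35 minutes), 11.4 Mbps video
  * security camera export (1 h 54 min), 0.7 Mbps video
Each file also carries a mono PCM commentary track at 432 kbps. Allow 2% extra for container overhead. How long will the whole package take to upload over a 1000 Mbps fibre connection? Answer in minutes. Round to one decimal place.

Audio: 432 kbps = 0.432 Mbps.
concert recording: 21.832 Mbps × 3120 s × 1.02 = 69478.2 Mb
music video: 19.922 Mbps × 300 s × 1.02 = 6096.1 Mb
Twitch VOD: 4.362 Mbps × 5940 s × 1.02 = 26428.5 Mb
interview recording: 11.832 Mbps × 2100 s × 1.02 = 25344.1 Mb
security camera export: 1.132 Mbps × 6840 s × 1.02 = 7897.7 Mb
Total: 135244.7 Mb = 16905.6 MB.
At 1000 Mbps: 135244.7 / 1000 = 135 s ≈ 2.25 minutes.

2.3 minutes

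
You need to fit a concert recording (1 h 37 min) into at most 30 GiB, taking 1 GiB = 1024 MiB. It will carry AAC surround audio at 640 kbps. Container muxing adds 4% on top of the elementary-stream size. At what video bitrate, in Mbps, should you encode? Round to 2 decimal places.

Budget: 30 GiB = 257698.0 Mb.
Stream payload after overhead: 257698.0 / 1.04 = 247786.6 Mb.
1 h 37 min = 97 min = 5820 s
Total bitrate budget: 247786.6 Mb / 5820 s = 42.575 Mbps.
Audio: 640 kbps = 0.640 Mbps.
Video: 42.575 − 0.640 = 41.935 Mbps.

41.94 Mbps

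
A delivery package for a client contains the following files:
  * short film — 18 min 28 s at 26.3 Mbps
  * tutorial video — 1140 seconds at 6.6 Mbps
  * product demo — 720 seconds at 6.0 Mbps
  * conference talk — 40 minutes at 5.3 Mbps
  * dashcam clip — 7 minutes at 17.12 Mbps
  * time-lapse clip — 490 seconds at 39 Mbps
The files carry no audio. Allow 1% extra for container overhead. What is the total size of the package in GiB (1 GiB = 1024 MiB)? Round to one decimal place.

9.4 GiB

short film: 26.300 Mbps × 1108 s × 1.01 = 29431.8 Mb
tutorial video: 6.600 Mbps × 1140 s × 1.01 = 7599.2 Mb
product demo: 6.000 Mbps × 720 s × 1.01 = 4363.2 Mb
conference talk: 5.300 Mbps × 2400 s × 1.01 = 12847.2 Mb
dashcam clip: 17.120 Mbps × 420 s × 1.01 = 7262.3 Mb
time-lapse clip: 39.000 Mbps × 490 s × 1.01 = 19301.1 Mb
Total: 80804.8 Mb = 10100.6 MB.
= 9.407 GiB.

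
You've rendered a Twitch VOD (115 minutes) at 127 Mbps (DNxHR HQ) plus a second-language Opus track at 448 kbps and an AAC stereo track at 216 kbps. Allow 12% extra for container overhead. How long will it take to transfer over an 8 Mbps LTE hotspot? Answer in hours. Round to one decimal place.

34.3 hours

115 min = 6900 s
Audio total: 448 + 216 = 664 kbps = 0.664 Mbps.
Total bitrate: 127.664 Mbps.
File: 127.664 Mbps × 6900 s = 880881.6 Mb.
With 12% container overhead: ×1.12. → 986587.4 Mb.
At 8 Mbps: 986587.4 / 8 = 123323.4 s ≈ 34.3 hours.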